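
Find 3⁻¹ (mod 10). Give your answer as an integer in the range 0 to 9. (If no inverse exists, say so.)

Apply the Euclidean algorithm to 10 and 3:
10 = 3*3 + 1
3 = 3*1 + 0
gcd = 1, so the inverse exists. Back-substitute:
1 = 10 − 3·3
Thus 3·(-3) ≡ 1 (mod 10); reducing, -3 mod 10 = 7.

7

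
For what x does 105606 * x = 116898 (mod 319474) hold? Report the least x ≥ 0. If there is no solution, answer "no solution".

157079

First find gcd(105606, 319474):
319474 = 3*105606 + 2656
105606 = 39*2656 + 2022
2656 = 1*2022 + 634
2022 = 3*634 + 120
634 = 5*120 + 34
120 = 3*34 + 18
34 = 1*18 + 16
18 = 1*16 + 2
16 = 8*2 + 0
gcd = 2 and 2 | 116898, so solutions exist. Divide through by 2: 52803x ≡ 58449 (mod 159737).
Now find 52803⁻¹ mod 159737:
159737 = 3*52803 + 1328
52803 = 39*1328 + 1011
1328 = 1*1011 + 317
1011 = 3*317 + 60
317 = 5*60 + 17
60 = 3*17 + 9
17 = 1*9 + 8
9 = 1*8 + 1
8 = 8*1 + 0
Back-substitute:
1 = 9 − 8
1 = −17 + 2·9
1 = 2·60 − 7·17
1 = −7·317 + 37·60
1 = 37·1011 − 118·317
1 = −118·1328 + 155·1011
1 = 155·52803 − 6163·1328
1 = −6163·159737 + 18644·52803
So 52803⁻¹ ≡ 18644 (mod 159737).
Then x ≡ 18644·58449 ≡ 157079 (mod 159737); the smallest non-negative solution is x = 157079.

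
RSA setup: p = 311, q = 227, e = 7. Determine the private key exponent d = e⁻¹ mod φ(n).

φ(n) = (p−1)(q−1) = 310·226 = 70060.
Need d with 7·d ≡ 1 (mod 70060). Apply the extended Euclidean algorithm:
70060 = 10008*7 + 4
7 = 1*4 + 3
4 = 1*3 + 1
3 = 3*1 + 0
Back-substitute:
1 = 4 − 3
1 = −7 + 2·4
1 = 2·70060 − 20017·7
So 7·(-20017) ≡ 1 (mod 70060), hence d ≡ -20017 ≡ 50043 (mod 70060).

50043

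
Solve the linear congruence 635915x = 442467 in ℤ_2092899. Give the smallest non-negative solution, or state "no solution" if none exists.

First find gcd(635915, 2092899):
2092899 = 3·635915 + 185154
635915 = 3·185154 + 80453
185154 = 2·80453 + 24248
80453 = 3·24248 + 7709
24248 = 3·7709 + 1121
7709 = 6·1121 + 983
1121 = 1·983 + 138
983 = 7·138 + 17
138 = 8·17 + 2
17 = 8·2 + 1
2 = 2·1 + 0
gcd = 1, so a unique solution mod 2092899 exists.
Back-substitute for the Bézout coefficients:
1 = 17 − 8·2
1 = −8·138 + 65·17
1 = 65·983 − 463·138
1 = −463·1121 + 528·983
1 = 528·7709 − 3631·1121
1 = −3631·24248 + 11421·7709
1 = 11421·80453 − 37894·24248
1 = −37894·185154 + 87209·80453
1 = 87209·635915 − 299521·185154
1 = −299521·2092899 + 985772·635915
So 635915·(985772) ≡ 1 (mod 2092899), giving 635915⁻¹ ≡ 985772.
x ≡ 635915⁻¹·442467 ≡ 985772·442467 ≡ 963429 (mod 2092899).

963429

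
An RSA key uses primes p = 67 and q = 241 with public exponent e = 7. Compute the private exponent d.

φ(n) = (p−1)(q−1) = 66·240 = 15840.
Need d with 7·d ≡ 1 (mod 15840). Apply the extended Euclidean algorithm:
15840 = 2262·7 + 6
7 = 1·6 + 1
6 = 6·1 + 0
Back-substitute:
1 = 7 − 6
1 = −15840 + 2263·7
So 7·2263 ≡ 1 (mod 15840), hence d = 2263.

2263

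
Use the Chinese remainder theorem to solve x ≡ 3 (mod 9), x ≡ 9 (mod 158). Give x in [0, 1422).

957

Write x = 3 + 9·k. Then 9·k ≡ 9 − 3 ≡ 6 (mod 158).
Need 9⁻¹ mod 158. Extended Euclid on (158, 9):
158 = 17·9 + 5
9 = 1·5 + 4
5 = 1·4 + 1
4 = 4·1 + 0
Back-substitute:
1 = 5 − 4
1 = −9 + 2·5
1 = 2·158 − 35·9
9⁻¹ ≡ 123 (mod 158), so k ≡ 123·6 ≡ 106 (mod 158).
x = 3 + 9·106 = 957.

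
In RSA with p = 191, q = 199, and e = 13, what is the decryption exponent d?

20257

φ(n) = (p−1)(q−1) = 190·198 = 37620.
Need d with 13·d ≡ 1 (mod 37620). Apply the extended Euclidean algorithm:
37620 = 2893·13 + 11
13 = 1·11 + 2
11 = 5·2 + 1
2 = 2·1 + 0
Back-substitute:
1 = 11 − 5·2
1 = −5·13 + 6·11
1 = 6·37620 − 17363·13
So 13·(-17363) ≡ 1 (mod 37620), hence d ≡ -17363 ≡ 20257 (mod 37620).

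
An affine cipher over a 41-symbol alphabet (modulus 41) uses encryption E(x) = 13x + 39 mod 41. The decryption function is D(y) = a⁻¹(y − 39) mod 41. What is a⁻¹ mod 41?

19

gcd(41, 13) by repeated division:
41 = 3×13 + 2
13 = 6×2 + 1
2 = 2×1 + 0
gcd = 1, so the inverse exists. Back-substitute:
1 = 13 − 6·2
1 = −6·41 + 19·13
So 13·19 ≡ 1 (mod 41).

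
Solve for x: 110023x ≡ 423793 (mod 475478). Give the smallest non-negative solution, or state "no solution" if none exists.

153603

First find gcd(110023, 475478):
475478 = 4·110023 + 35386
110023 = 3·35386 + 3865
35386 = 9·3865 + 601
3865 = 6·601 + 259
601 = 2·259 + 83
259 = 3·83 + 10
83 = 8·10 + 3
10 = 3·3 + 1
3 = 3·1 + 0
gcd = 1, so a unique solution mod 475478 exists.
Back-substitute for the Bézout coefficients:
1 = 10 − 3·3
1 = −3·83 + 25·10
1 = 25·259 − 78·83
1 = −78·601 + 181·259
1 = 181·3865 − 1164·601
1 = −1164·35386 + 10657·3865
1 = 10657·110023 − 33135·35386
1 = −33135·475478 + 143197·110023
So 110023·(143197) ≡ 1 (mod 475478), giving 110023⁻¹ ≡ 143197.
x ≡ 110023⁻¹·423793 ≡ 143197·423793 ≡ 153603 (mod 475478).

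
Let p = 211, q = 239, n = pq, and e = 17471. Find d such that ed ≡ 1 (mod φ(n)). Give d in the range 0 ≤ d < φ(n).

1931

φ(n) = (p−1)(q−1) = 210·238 = 49980.
Need d with 17471·d ≡ 1 (mod 49980). Apply the extended Euclidean algorithm:
49980 = 2·17471 + 15038
17471 = 1·15038 + 2433
15038 = 6·2433 + 440
2433 = 5·440 + 233
440 = 1·233 + 207
233 = 1·207 + 26
207 = 7·26 + 25
26 = 1·25 + 1
25 = 25·1 + 0
Back-substitute:
1 = 26 − 25
1 = −207 + 8·26
1 = 8·233 − 9·207
1 = −9·440 + 17·233
1 = 17·2433 − 94·440
1 = −94·15038 + 581·2433
1 = 581·17471 − 675·15038
1 = −675·49980 + 1931·17471
So 17471·1931 ≡ 1 (mod 49980), hence d = 1931.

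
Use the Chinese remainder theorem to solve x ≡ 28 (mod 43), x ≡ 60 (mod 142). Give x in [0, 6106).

Write x = 28 + 43·k. Then 43·k ≡ 60 − 28 ≡ 32 (mod 142).
Need 43⁻¹ mod 142. Extended Euclid on (142, 43):
142 = 3×43 + 13
43 = 3×13 + 4
13 = 3×4 + 1
4 = 4×1 + 0
Back-substitute:
1 = 13 − 3·4
1 = −3·43 + 10·13
1 = 10·142 − 33·43
43⁻¹ ≡ 109 (mod 142), so k ≡ 109·32 ≡ 80 (mod 142).
x = 28 + 43·80 = 3468.

3468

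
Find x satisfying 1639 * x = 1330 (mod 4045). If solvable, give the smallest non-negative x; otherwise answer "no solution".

First find gcd(1639, 4045):
4045 = 2×1639 + 767
1639 = 2×767 + 105
767 = 7×105 + 32
105 = 3×32 + 9
32 = 3×9 + 5
9 = 1×5 + 4
5 = 1×4 + 1
4 = 4×1 + 0
gcd = 1, so a unique solution mod 4045 exists.
Back-substitute for the Bézout coefficients:
1 = 5 − 4
1 = −9 + 2·5
1 = 2·32 − 7·9
1 = −7·105 + 23·32
1 = 23·767 − 168·105
1 = −168·1639 + 359·767
1 = 359·4045 − 886·1639
So 1639·(-886) ≡ 1 (mod 4045), giving 1639⁻¹ ≡ 3159.
x ≡ 1639⁻¹·1330 ≡ 3159·1330 ≡ 2760 (mod 4045).

2760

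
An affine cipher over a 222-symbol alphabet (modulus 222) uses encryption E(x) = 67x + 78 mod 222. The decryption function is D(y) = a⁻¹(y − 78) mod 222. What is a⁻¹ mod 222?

gcd(222, 67) by repeated division:
222 = 3×67 + 21
67 = 3×21 + 4
21 = 5×4 + 1
4 = 4×1 + 0
gcd = 1, so the inverse exists. Back-substitute:
1 = 21 − 5·4
1 = −5·67 + 16·21
1 = 16·222 − 53·67
Hence 67⁻¹ ≡ -53 ≡ 169 (mod 222).

169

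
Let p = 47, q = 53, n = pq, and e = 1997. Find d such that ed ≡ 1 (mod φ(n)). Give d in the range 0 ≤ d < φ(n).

φ(n) = (p−1)(q−1) = 46·52 = 2392.
Need d with 1997·d ≡ 1 (mod 2392). Apply the extended Euclidean algorithm:
2392 = 1·1997 + 395
1997 = 5·395 + 22
395 = 17·22 + 21
22 = 1·21 + 1
21 = 21·1 + 0
Back-substitute:
1 = 22 − 21
1 = −395 + 18·22
1 = 18·1997 − 91·395
1 = −91·2392 + 109·1997
So 1997·109 ≡ 1 (mod 2392), hence d = 109.

109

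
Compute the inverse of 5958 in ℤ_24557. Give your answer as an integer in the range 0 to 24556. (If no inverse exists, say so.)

21915

gcd(24557, 5958) by repeated division:
24557 = 4·5958 + 725
5958 = 8·725 + 158
725 = 4·158 + 93
158 = 1·93 + 65
93 = 1·65 + 28
65 = 2·28 + 9
28 = 3·9 + 1
9 = 9·1 + 0
Since gcd(5958, 24557) = 1, back-substitute to write 1 as a combination:
1 = 28 − 3·9
1 = −3·65 + 7·28
1 = 7·93 − 10·65
1 = −10·158 + 17·93
1 = 17·725 − 78·158
1 = −78·5958 + 641·725
1 = 641·24557 − 2642·5958
Hence 5958⁻¹ ≡ -2642 ≡ 21915 (mod 24557).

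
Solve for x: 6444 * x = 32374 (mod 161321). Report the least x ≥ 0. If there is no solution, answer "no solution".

99992

First find gcd(6444, 161321):
161321 = 25×6444 + 221
6444 = 29×221 + 35
221 = 6×35 + 11
35 = 3×11 + 2
11 = 5×2 + 1
2 = 2×1 + 0
gcd = 1, so a unique solution mod 161321 exists.
Back-substitute for the Bézout coefficients:
1 = 11 − 5·2
1 = −5·35 + 16·11
1 = 16·221 − 101·35
1 = −101·6444 + 2945·221
1 = 2945·161321 − 73726·6444
So 6444·(-73726) ≡ 1 (mod 161321), giving 6444⁻¹ ≡ 87595.
x ≡ 6444⁻¹·32374 ≡ 87595·32374 ≡ 99992 (mod 161321).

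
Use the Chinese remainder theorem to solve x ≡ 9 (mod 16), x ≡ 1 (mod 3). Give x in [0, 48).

25

Write x = 9 + 16·k. Then 16·k ≡ 1 − 9 ≡ 1 (mod 3).
Need 16⁻¹ mod 3. Extended Euclid on (3, 1):
3 = 3*1 + 0
16⁻¹ ≡ 1 (mod 3), so k ≡ 1·1 ≡ 1 (mod 3).
x = 9 + 16·1 = 25.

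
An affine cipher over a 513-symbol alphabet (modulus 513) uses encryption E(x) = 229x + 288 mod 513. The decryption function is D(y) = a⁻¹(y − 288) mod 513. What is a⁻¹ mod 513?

457

Apply the Euclidean algorithm to 513 and 229:
513 = 2×229 + 55
229 = 4×55 + 9
55 = 6×9 + 1
9 = 9×1 + 0
gcd = 1, so the inverse exists. Back-substitute:
1 = 55 − 6·9
1 = −6·229 + 25·55
1 = 25·513 − 56·229
So 229·(-56) ≡ 1 (mod 513), and -56 ≡ 457 (mod 513).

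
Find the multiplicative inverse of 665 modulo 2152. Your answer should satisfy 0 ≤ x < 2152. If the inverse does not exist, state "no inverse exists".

Apply the Euclidean algorithm to 2152 and 665:
2152 = 3*665 + 157
665 = 4*157 + 37
157 = 4*37 + 9
37 = 4*9 + 1
9 = 9*1 + 0
gcd = 1, so the inverse exists. Back-substitute:
1 = 37 − 4·9
1 = −4·157 + 17·37
1 = 17·665 − 72·157
1 = −72·2152 + 233·665
So 665·233 ≡ 1 (mod 2152).

233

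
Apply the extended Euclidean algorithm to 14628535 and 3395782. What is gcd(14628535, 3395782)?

1

Apply Euclid's algorithm to 14628535 and 3395782:
14628535 = 4·3395782 + 1045407
3395782 = 3·1045407 + 259561
1045407 = 4·259561 + 7163
259561 = 36·7163 + 1693
7163 = 4·1693 + 391
1693 = 4·391 + 129
391 = 3·129 + 4
129 = 32·4 + 1
4 = 4·1 + 0
gcd(14628535, 3395782) = 1.
Express as a combination:
1 = 129 − 32·4
1 = −32·391 + 97·129
1 = 97·1693 − 420·391
1 = −420·7163 + 1777·1693
1 = 1777·259561 − 64392·7163
1 = −64392·1045407 + 259345·259561
1 = 259345·3395782 − 842427·1045407
1 = −842427·14628535 + 3629053·3395782
So 1 = (-842427)·14628535 + (3629053)·3395782.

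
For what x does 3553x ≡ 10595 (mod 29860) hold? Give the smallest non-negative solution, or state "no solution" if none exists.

First find gcd(3553, 29860):
29860 = 8·3553 + 1436
3553 = 2·1436 + 681
1436 = 2·681 + 74
681 = 9·74 + 15
74 = 4·15 + 14
15 = 1·14 + 1
14 = 14·1 + 0
gcd = 1, so a unique solution mod 29860 exists.
Back-substitute for the Bézout coefficients:
1 = 15 − 14
1 = −74 + 5·15
1 = 5·681 − 46·74
1 = −46·1436 + 97·681
1 = 97·3553 − 240·1436
1 = −240·29860 + 2017·3553
So 3553·(2017) ≡ 1 (mod 29860), giving 3553⁻¹ ≡ 2017.
x ≡ 3553⁻¹·10595 ≡ 2017·10595 ≡ 20215 (mod 29860).

20215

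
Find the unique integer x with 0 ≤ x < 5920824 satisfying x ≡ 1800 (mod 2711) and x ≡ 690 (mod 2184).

Write x = 1800 + 2711·k. Then 2711·k ≡ 690 − 1800 ≡ 1074 (mod 2184).
Need 2711⁻¹ mod 2184. Extended Euclid on (2184, 527):
2184 = 4·527 + 76
527 = 6·76 + 71
76 = 1·71 + 5
71 = 14·5 + 1
5 = 5·1 + 0
Back-substitute:
1 = 71 − 14·5
1 = −14·76 + 15·71
1 = 15·527 − 104·76
1 = −104·2184 + 431·527
2711⁻¹ ≡ 431 (mod 2184), so k ≡ 431·1074 ≡ 2070 (mod 2184).
x = 1800 + 2711·2070 = 5613570.

5613570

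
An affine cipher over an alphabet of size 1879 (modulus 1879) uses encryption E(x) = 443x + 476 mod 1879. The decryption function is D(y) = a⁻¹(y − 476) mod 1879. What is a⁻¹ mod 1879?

878

Extended Euclidean algorithm:
1879 = 4·443 + 107
443 = 4·107 + 15
107 = 7·15 + 2
15 = 7·2 + 1
2 = 2·1 + 0
The gcd is 1. Working backward:
1 = 15 − 7·2
1 = −7·107 + 50·15
1 = 50·443 − 207·107
1 = −207·1879 + 878·443
So 443·878 ≡ 1 (mod 1879).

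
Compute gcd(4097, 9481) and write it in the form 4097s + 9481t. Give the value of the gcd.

1

Apply Euclid's algorithm to 9481 and 4097:
9481 = 2*4097 + 1287
4097 = 3*1287 + 236
1287 = 5*236 + 107
236 = 2*107 + 22
107 = 4*22 + 19
22 = 1*19 + 3
19 = 6*3 + 1
3 = 3*1 + 0
gcd(4097, 9481) = 1.
Back-substituting:
1 = 19 − 6·3
1 = −6·22 + 7·19
1 = 7·107 − 34·22
1 = −34·236 + 75·107
1 = 75·1287 − 409·236
1 = −409·4097 + 1302·1287
1 = 1302·9481 − 3013·4097
So 1 = (1302)·9481 + (-3013)·4097.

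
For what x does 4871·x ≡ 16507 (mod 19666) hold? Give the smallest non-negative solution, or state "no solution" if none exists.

7093

First find gcd(4871, 19666):
19666 = 4*4871 + 182
4871 = 26*182 + 139
182 = 1*139 + 43
139 = 3*43 + 10
43 = 4*10 + 3
10 = 3*3 + 1
3 = 3*1 + 0
gcd = 1, so a unique solution mod 19666 exists.
Back-substitute for the Bézout coefficients:
1 = 10 − 3·3
1 = −3·43 + 13·10
1 = 13·139 − 42·43
1 = −42·182 + 55·139
1 = 55·4871 − 1472·182
1 = −1472·19666 + 5943·4871
So 4871·(5943) ≡ 1 (mod 19666), giving 4871⁻¹ ≡ 5943.
x ≡ 4871⁻¹·16507 ≡ 5943·16507 ≡ 7093 (mod 19666).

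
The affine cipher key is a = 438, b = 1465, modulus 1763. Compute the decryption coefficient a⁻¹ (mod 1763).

801

Apply the Euclidean algorithm to 1763 and 438:
1763 = 4·438 + 11
438 = 39·11 + 9
11 = 1·9 + 2
9 = 4·2 + 1
2 = 2·1 + 0
The gcd is 1. Working backward:
1 = 9 − 4·2
1 = −4·11 + 5·9
1 = 5·438 − 199·11
1 = −199·1763 + 801·438
So 438·801 ≡ 1 (mod 1763).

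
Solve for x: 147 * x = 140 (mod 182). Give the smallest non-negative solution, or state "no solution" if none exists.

First find gcd(147, 182):
182 = 1·147 + 35
147 = 4·35 + 7
35 = 5·7 + 0
gcd = 7 and 7 | 140, so solutions exist. Divide through by 7: 21x ≡ 20 (mod 26).
Now find 21⁻¹ mod 26:
26 = 1·21 + 5
21 = 4·5 + 1
5 = 5·1 + 0
Back-substitute:
1 = 21 − 4·5
1 = −4·26 + 5·21
So 21⁻¹ ≡ 5 (mod 26).
Then x ≡ 5·20 ≡ 22 (mod 26); the smallest non-negative solution is x = 22.

22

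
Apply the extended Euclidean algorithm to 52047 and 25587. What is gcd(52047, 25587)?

9

Repeated division:
52047 = 2*25587 + 873
25587 = 29*873 + 270
873 = 3*270 + 63
270 = 4*63 + 18
63 = 3*18 + 9
18 = 2*9 + 0
gcd(52047, 25587) = 9.
Back-substituting:
9 = 63 − 3·18
9 = −3·270 + 13·63
9 = 13·873 − 42·270
9 = −42·25587 + 1231·873
9 = 1231·52047 − 2504·25587
So 9 = (1231)·52047 + (-2504)·25587.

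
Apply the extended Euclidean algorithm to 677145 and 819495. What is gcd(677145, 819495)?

15

Euclidean algorithm:
819495 = 1·677145 + 142350
677145 = 4·142350 + 107745
142350 = 1·107745 + 34605
107745 = 3·34605 + 3930
34605 = 8·3930 + 3165
3930 = 1·3165 + 765
3165 = 4·765 + 105
765 = 7·105 + 30
105 = 3·30 + 15
30 = 2·15 + 0
gcd(677145, 819495) = 15.
Back-substituting:
15 = 105 − 3·30
15 = −3·765 + 22·105
15 = 22·3165 − 91·765
15 = −91·3930 + 113·3165
15 = 113·34605 − 995·3930
15 = −995·107745 + 3098·34605
15 = 3098·142350 − 4093·107745
15 = −4093·677145 + 19470·142350
15 = 19470·819495 − 23563·677145
So 15 = (19470)·819495 + (-23563)·677145.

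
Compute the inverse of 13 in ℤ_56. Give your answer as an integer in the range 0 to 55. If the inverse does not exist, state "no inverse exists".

13

Apply the Euclidean algorithm to 56 and 13:
56 = 4*13 + 4
13 = 3*4 + 1
4 = 4*1 + 0
Since gcd(13, 56) = 1, back-substitute to write 1 as a combination:
1 = 13 − 3·4
1 = −3·56 + 13·13
So 13·13 ≡ 1 (mod 56).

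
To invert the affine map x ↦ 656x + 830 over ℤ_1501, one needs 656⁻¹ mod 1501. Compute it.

135

Apply the Euclidean algorithm to 1501 and 656:
1501 = 2*656 + 189
656 = 3*189 + 89
189 = 2*89 + 11
89 = 8*11 + 1
11 = 11*1 + 0
Since gcd(656, 1501) = 1, back-substitute to write 1 as a combination:
1 = 89 − 8·11
1 = −8·189 + 17·89
1 = 17·656 − 59·189
1 = −59·1501 + 135·656
So 656·135 ≡ 1 (mod 1501).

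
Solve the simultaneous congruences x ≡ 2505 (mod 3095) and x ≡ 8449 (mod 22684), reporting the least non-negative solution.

Write x = 2505 + 3095·k. Then 3095·k ≡ 8449 − 2505 ≡ 5944 (mod 22684).
Need 3095⁻¹ mod 22684. Extended Euclid on (22684, 3095):
22684 = 7×3095 + 1019
3095 = 3×1019 + 38
1019 = 26×38 + 31
38 = 1×31 + 7
31 = 4×7 + 3
7 = 2×3 + 1
3 = 3×1 + 0
Back-substitute:
1 = 7 − 2·3
1 = −2·31 + 9·7
1 = 9·38 − 11·31
1 = −11·1019 + 295·38
1 = 295·3095 − 896·1019
1 = −896·22684 + 6567·3095
3095⁻¹ ≡ 6567 (mod 22684), so k ≡ 6567·5944 ≡ 17768 (mod 22684).
x = 2505 + 3095·17768 = 54994465.

54994465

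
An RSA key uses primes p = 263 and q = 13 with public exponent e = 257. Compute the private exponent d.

2777

φ(n) = (p−1)(q−1) = 262·12 = 3144.
Need d with 257·d ≡ 1 (mod 3144). Apply the extended Euclidean algorithm:
3144 = 12·257 + 60
257 = 4·60 + 17
60 = 3·17 + 9
17 = 1·9 + 8
9 = 1·8 + 1
8 = 8·1 + 0
Back-substitute:
1 = 9 − 8
1 = −17 + 2·9
1 = 2·60 − 7·17
1 = −7·257 + 30·60
1 = 30·3144 − 367·257
So 257·(-367) ≡ 1 (mod 3144), hence d ≡ -367 ≡ 2777 (mod 3144).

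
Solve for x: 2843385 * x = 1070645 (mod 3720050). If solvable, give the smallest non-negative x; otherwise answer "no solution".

351977

First find gcd(2843385, 3720050):
3720050 = 1*2843385 + 876665
2843385 = 3*876665 + 213390
876665 = 4*213390 + 23105
213390 = 9*23105 + 5445
23105 = 4*5445 + 1325
5445 = 4*1325 + 145
1325 = 9*145 + 20
145 = 7*20 + 5
20 = 4*5 + 0
gcd = 5 and 5 | 1070645, so solutions exist. Divide through by 5: 568677x ≡ 214129 (mod 744010).
Now find 568677⁻¹ mod 744010:
744010 = 1*568677 + 175333
568677 = 3*175333 + 42678
175333 = 4*42678 + 4621
42678 = 9*4621 + 1089
4621 = 4*1089 + 265
1089 = 4*265 + 29
265 = 9*29 + 4
29 = 7*4 + 1
4 = 4*1 + 0
Back-substitute:
1 = 29 − 7·4
1 = −7·265 + 64·29
1 = 64·1089 − 263·265
1 = −263·4621 + 1116·1089
1 = 1116·42678 − 10307·4621
1 = −10307·175333 + 42344·42678
1 = 42344·568677 − 137339·175333
1 = −137339·744010 + 179683·568677
So 568677⁻¹ ≡ 179683 (mod 744010).
Then x ≡ 179683·214129 ≡ 351977 (mod 744010); the smallest non-negative solution is x = 351977.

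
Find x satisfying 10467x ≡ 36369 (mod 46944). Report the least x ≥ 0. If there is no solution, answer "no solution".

443

First find gcd(10467, 46944):
46944 = 4×10467 + 5076
10467 = 2×5076 + 315
5076 = 16×315 + 36
315 = 8×36 + 27
36 = 1×27 + 9
27 = 3×9 + 0
gcd = 9 and 9 | 36369, so solutions exist. Divide through by 9: 1163x ≡ 4041 (mod 5216).
Now find 1163⁻¹ mod 5216:
5216 = 4*1163 + 564
1163 = 2*564 + 35
564 = 16*35 + 4
35 = 8*4 + 3
4 = 1*3 + 1
3 = 3*1 + 0
Back-substitute:
1 = 4 − 3
1 = −35 + 9·4
1 = 9·564 − 145·35
1 = −145·1163 + 299·564
1 = 299·5216 − 1341·1163
So 1163·(-1341) ≡ 1 (mod 5216), i.e. 1163⁻¹ ≡ 3875.
Then x ≡ 3875·4041 ≡ 443 (mod 5216); the smallest non-negative solution is x = 443.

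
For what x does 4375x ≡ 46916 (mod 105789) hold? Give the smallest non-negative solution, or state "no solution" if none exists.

First find gcd(4375, 105789):
105789 = 24*4375 + 789
4375 = 5*789 + 430
789 = 1*430 + 359
430 = 1*359 + 71
359 = 5*71 + 4
71 = 17*4 + 3
4 = 1*3 + 1
3 = 3*1 + 0
gcd = 1, so a unique solution mod 105789 exists.
Back-substitute for the Bézout coefficients:
1 = 4 − 3
1 = −71 + 18·4
1 = 18·359 − 91·71
1 = −91·430 + 109·359
1 = 109·789 − 200·430
1 = −200·4375 + 1109·789
1 = 1109·105789 − 26816·4375
So 4375·(-26816) ≡ 1 (mod 105789), giving 4375⁻¹ ≡ 78973.
x ≡ 4375⁻¹·46916 ≡ 78973·46916 ≡ 49121 (mod 105789).

49121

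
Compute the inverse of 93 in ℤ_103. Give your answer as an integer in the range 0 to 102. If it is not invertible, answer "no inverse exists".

72

gcd(103, 93) by repeated division:
103 = 1·93 + 10
93 = 9·10 + 3
10 = 3·3 + 1
3 = 3·1 + 0
gcd = 1, so the inverse exists. Back-substitute:
1 = 10 − 3·3
1 = −3·93 + 28·10
1 = 28·103 − 31·93
So 93·(-31) ≡ 1 (mod 103), and -31 ≡ 72 (mod 103).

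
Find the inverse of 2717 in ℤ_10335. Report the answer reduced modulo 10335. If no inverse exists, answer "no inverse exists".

no inverse exists

Compute gcd(2717, 10335):
10335 = 3*2717 + 2184
2717 = 1*2184 + 533
2184 = 4*533 + 52
533 = 10*52 + 13
52 = 4*13 + 0
The gcd is 13, not 1, hence no inverse exists.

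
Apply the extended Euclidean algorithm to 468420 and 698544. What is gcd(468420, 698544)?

Apply Euclid's algorithm to 698544 and 468420:
698544 = 1*468420 + 230124
468420 = 2*230124 + 8172
230124 = 28*8172 + 1308
8172 = 6*1308 + 324
1308 = 4*324 + 12
324 = 27*12 + 0
gcd(468420, 698544) = 12.
Express as a combination:
12 = 1308 − 4·324
12 = −4·8172 + 25·1308
12 = 25·230124 − 704·8172
12 = −704·468420 + 1433·230124
12 = 1433·698544 − 2137·468420
So 12 = (1433)·698544 + (-2137)·468420.

12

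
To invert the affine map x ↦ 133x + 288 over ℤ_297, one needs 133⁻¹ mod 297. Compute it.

67

gcd(297, 133) by repeated division:
297 = 2*133 + 31
133 = 4*31 + 9
31 = 3*9 + 4
9 = 2*4 + 1
4 = 4*1 + 0
Since gcd(133, 297) = 1, back-substitute to write 1 as a combination:
1 = 9 − 2·4
1 = −2·31 + 7·9
1 = 7·133 − 30·31
1 = −30·297 + 67·133
So 133·67 ≡ 1 (mod 297).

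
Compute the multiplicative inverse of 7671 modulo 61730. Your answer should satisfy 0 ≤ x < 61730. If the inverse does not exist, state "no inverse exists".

3581

Extended Euclidean algorithm:
61730 = 8·7671 + 362
7671 = 21·362 + 69
362 = 5·69 + 17
69 = 4·17 + 1
17 = 17·1 + 0
Since gcd(7671, 61730) = 1, back-substitute to write 1 as a combination:
1 = 69 − 4·17
1 = −4·362 + 21·69
1 = 21·7671 − 445·362
1 = −445·61730 + 3581·7671
So 7671·3581 ≡ 1 (mod 61730).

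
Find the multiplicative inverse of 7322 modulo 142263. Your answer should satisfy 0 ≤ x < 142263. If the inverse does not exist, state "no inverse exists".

95807

Run Euclid on (142263, 7322):
142263 = 19·7322 + 3145
7322 = 2·3145 + 1032
3145 = 3·1032 + 49
1032 = 21·49 + 3
49 = 16·3 + 1
3 = 3·1 + 0
The gcd is 1. Working backward:
1 = 49 − 16·3
1 = −16·1032 + 337·49
1 = 337·3145 − 1027·1032
1 = −1027·7322 + 2391·3145
1 = 2391·142263 − 46456·7322
So 7322·(-46456) ≡ 1 (mod 142263), and -46456 ≡ 95807 (mod 142263).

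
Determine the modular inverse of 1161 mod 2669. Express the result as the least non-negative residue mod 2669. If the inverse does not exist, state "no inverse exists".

Run Euclid on (2669, 1161):
2669 = 2×1161 + 347
1161 = 3×347 + 120
347 = 2×120 + 107
120 = 1×107 + 13
107 = 8×13 + 3
13 = 4×3 + 1
3 = 3×1 + 0
gcd = 1, so the inverse exists. Back-substitute:
1 = 13 − 4·3
1 = −4·107 + 33·13
1 = 33·120 − 37·107
1 = −37·347 + 107·120
1 = 107·1161 − 358·347
1 = −358·2669 + 823·1161
So 1161·823 ≡ 1 (mod 2669).

823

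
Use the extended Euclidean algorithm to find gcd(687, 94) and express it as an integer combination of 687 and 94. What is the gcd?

Euclidean algorithm:
687 = 7·94 + 29
94 = 3·29 + 7
29 = 4·7 + 1
7 = 7·1 + 0
gcd(687, 94) = 1.
Express as a combination:
1 = 29 − 4·7
1 = −4·94 + 13·29
1 = 13·687 − 95·94
So 1 = (13)·687 + (-95)·94.

1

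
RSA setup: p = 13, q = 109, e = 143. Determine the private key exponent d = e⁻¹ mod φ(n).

1151

φ(n) = (p−1)(q−1) = 12·108 = 1296.
Need d with 143·d ≡ 1 (mod 1296). Apply the extended Euclidean algorithm:
1296 = 9*143 + 9
143 = 15*9 + 8
9 = 1*8 + 1
8 = 8*1 + 0
Back-substitute:
1 = 9 − 8
1 = −143 + 16·9
1 = 16·1296 − 145·143
So 143·(-145) ≡ 1 (mod 1296), hence d ≡ -145 ≡ 1151 (mod 1296).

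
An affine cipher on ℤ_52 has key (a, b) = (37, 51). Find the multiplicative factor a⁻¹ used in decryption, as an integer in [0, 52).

45

Extended Euclidean algorithm:
52 = 1*37 + 15
37 = 2*15 + 7
15 = 2*7 + 1
7 = 7*1 + 0
Since gcd(37, 52) = 1, back-substitute to write 1 as a combination:
1 = 15 − 2·7
1 = −2·37 + 5·15
1 = 5·52 − 7·37
Thus 37·(-7) ≡ 1 (mod 52); reducing, -7 mod 52 = 45.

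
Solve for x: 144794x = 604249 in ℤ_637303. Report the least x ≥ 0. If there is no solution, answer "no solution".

340346

First find gcd(144794, 637303):
637303 = 4*144794 + 58127
144794 = 2*58127 + 28540
58127 = 2*28540 + 1047
28540 = 27*1047 + 271
1047 = 3*271 + 234
271 = 1*234 + 37
234 = 6*37 + 12
37 = 3*12 + 1
12 = 12*1 + 0
gcd = 1, so a unique solution mod 637303 exists.
Back-substitute for the Bézout coefficients:
1 = 37 − 3·12
1 = −3·234 + 19·37
1 = 19·271 − 22·234
1 = −22·1047 + 85·271
1 = 85·28540 − 2317·1047
1 = −2317·58127 + 4719·28540
1 = 4719·144794 − 11755·58127
1 = −11755·637303 + 51739·144794
So 144794·(51739) ≡ 1 (mod 637303), giving 144794⁻¹ ≡ 51739.
x ≡ 144794⁻¹·604249 ≡ 51739·604249 ≡ 340346 (mod 637303).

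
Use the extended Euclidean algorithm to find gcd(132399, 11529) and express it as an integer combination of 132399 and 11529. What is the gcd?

9

Euclidean algorithm:
132399 = 11*11529 + 5580
11529 = 2*5580 + 369
5580 = 15*369 + 45
369 = 8*45 + 9
45 = 5*9 + 0
gcd(132399, 11529) = 9.
Back-substituting:
9 = 369 − 8·45
9 = −8·5580 + 121·369
9 = 121·11529 − 250·5580
9 = −250·132399 + 2871·11529
So 9 = (-250)·132399 + (2871)·11529.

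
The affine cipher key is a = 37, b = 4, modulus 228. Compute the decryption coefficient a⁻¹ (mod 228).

37

gcd(228, 37) by repeated division:
228 = 6×37 + 6
37 = 6×6 + 1
6 = 6×1 + 0
gcd = 1, so the inverse exists. Back-substitute:
1 = 37 − 6·6
1 = −6·228 + 37·37
So 37·37 ≡ 1 (mod 228).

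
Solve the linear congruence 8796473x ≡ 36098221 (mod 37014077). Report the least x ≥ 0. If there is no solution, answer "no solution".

20022895

First find gcd(8796473, 37014077):
37014077 = 4×8796473 + 1828185
8796473 = 4×1828185 + 1483733
1828185 = 1×1483733 + 344452
1483733 = 4×344452 + 105925
344452 = 3×105925 + 26677
105925 = 3×26677 + 25894
26677 = 1×25894 + 783
25894 = 33×783 + 55
783 = 14×55 + 13
55 = 4×13 + 3
13 = 4×3 + 1
3 = 3×1 + 0
gcd = 1, so a unique solution mod 37014077 exists.
Back-substitute for the Bézout coefficients:
1 = 13 − 4·3
1 = −4·55 + 17·13
1 = 17·783 − 242·55
1 = −242·25894 + 8003·783
1 = 8003·26677 − 8245·25894
1 = −8245·105925 + 32738·26677
1 = 32738·344452 − 106459·105925
1 = −106459·1483733 + 458574·344452
1 = 458574·1828185 − 565033·1483733
1 = −565033·8796473 + 2718706·1828185
1 = 2718706·37014077 − 11439857·8796473
So 8796473·(-11439857) ≡ 1 (mod 37014077), giving 8796473⁻¹ ≡ 25574220.
x ≡ 8796473⁻¹·36098221 ≡ 25574220·36098221 ≡ 20022895 (mod 37014077).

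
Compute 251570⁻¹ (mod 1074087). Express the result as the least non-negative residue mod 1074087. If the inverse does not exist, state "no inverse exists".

815810

gcd(1074087, 251570) by repeated division:
1074087 = 4*251570 + 67807
251570 = 3*67807 + 48149
67807 = 1*48149 + 19658
48149 = 2*19658 + 8833
19658 = 2*8833 + 1992
8833 = 4*1992 + 865
1992 = 2*865 + 262
865 = 3*262 + 79
262 = 3*79 + 25
79 = 3*25 + 4
25 = 6*4 + 1
4 = 4*1 + 0
gcd = 1, so the inverse exists. Back-substitute:
1 = 25 − 6·4
1 = −6·79 + 19·25
1 = 19·262 − 63·79
1 = −63·865 + 208·262
1 = 208·1992 − 479·865
1 = −479·8833 + 2124·1992
1 = 2124·19658 − 4727·8833
1 = −4727·48149 + 11578·19658
1 = 11578·67807 − 16305·48149
1 = −16305·251570 + 60493·67807
1 = 60493·1074087 − 258277·251570
Hence 251570⁻¹ ≡ -258277 ≡ 815810 (mod 1074087).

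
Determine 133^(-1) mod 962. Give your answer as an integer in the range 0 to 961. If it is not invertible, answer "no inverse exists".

Apply the Euclidean algorithm to 962 and 133:
962 = 7·133 + 31
133 = 4·31 + 9
31 = 3·9 + 4
9 = 2·4 + 1
4 = 4·1 + 0
The gcd is 1. Working backward:
1 = 9 − 2·4
1 = −2·31 + 7·9
1 = 7·133 − 30·31
1 = −30·962 + 217·133
So 133·217 ≡ 1 (mod 962).

217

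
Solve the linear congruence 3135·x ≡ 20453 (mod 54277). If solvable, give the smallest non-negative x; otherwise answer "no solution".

6776

First find gcd(3135, 54277):
54277 = 17×3135 + 982
3135 = 3×982 + 189
982 = 5×189 + 37
189 = 5×37 + 4
37 = 9×4 + 1
4 = 4×1 + 0
gcd = 1, so a unique solution mod 54277 exists.
Back-substitute for the Bézout coefficients:
1 = 37 − 9·4
1 = −9·189 + 46·37
1 = 46·982 − 239·189
1 = −239·3135 + 763·982
1 = 763·54277 − 13210·3135
So 3135·(-13210) ≡ 1 (mod 54277), giving 3135⁻¹ ≡ 41067.
x ≡ 3135⁻¹·20453 ≡ 41067·20453 ≡ 6776 (mod 54277).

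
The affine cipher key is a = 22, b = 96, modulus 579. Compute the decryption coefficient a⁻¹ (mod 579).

gcd(579, 22) by repeated division:
579 = 26·22 + 7
22 = 3·7 + 1
7 = 7·1 + 0
gcd = 1, so the inverse exists. Back-substitute:
1 = 22 − 3·7
1 = −3·579 + 79·22
So 22·79 ≡ 1 (mod 579).

79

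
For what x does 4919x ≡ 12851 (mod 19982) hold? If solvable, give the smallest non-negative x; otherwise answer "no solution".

8517

First find gcd(4919, 19982):
19982 = 4*4919 + 306
4919 = 16*306 + 23
306 = 13*23 + 7
23 = 3*7 + 2
7 = 3*2 + 1
2 = 2*1 + 0
gcd = 1, so a unique solution mod 19982 exists.
Back-substitute for the Bézout coefficients:
1 = 7 − 3·2
1 = −3·23 + 10·7
1 = 10·306 − 133·23
1 = −133·4919 + 2138·306
1 = 2138·19982 − 8685·4919
So 4919·(-8685) ≡ 1 (mod 19982), giving 4919⁻¹ ≡ 11297.
x ≡ 4919⁻¹·12851 ≡ 11297·12851 ≡ 8517 (mod 19982).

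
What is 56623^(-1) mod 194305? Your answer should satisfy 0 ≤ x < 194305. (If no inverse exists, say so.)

gcd(194305, 56623) by repeated division:
194305 = 3·56623 + 24436
56623 = 2·24436 + 7751
24436 = 3·7751 + 1183
7751 = 6·1183 + 653
1183 = 1·653 + 530
653 = 1·530 + 123
530 = 4·123 + 38
123 = 3·38 + 9
38 = 4·9 + 2
9 = 4·2 + 1
2 = 2·1 + 0
gcd = 1, so the inverse exists. Back-substitute:
1 = 9 − 4·2
1 = −4·38 + 17·9
1 = 17·123 − 55·38
1 = −55·530 + 237·123
1 = 237·653 − 292·530
1 = −292·1183 + 529·653
1 = 529·7751 − 3466·1183
1 = −3466·24436 + 10927·7751
1 = 10927·56623 − 25320·24436
1 = −25320·194305 + 86887·56623
So 56623·86887 ≡ 1 (mod 194305).

86887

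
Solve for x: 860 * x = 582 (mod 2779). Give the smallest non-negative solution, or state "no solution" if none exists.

2463

First find gcd(860, 2779):
2779 = 3*860 + 199
860 = 4*199 + 64
199 = 3*64 + 7
64 = 9*7 + 1
7 = 7*1 + 0
gcd = 1, so a unique solution mod 2779 exists.
Back-substitute for the Bézout coefficients:
1 = 64 − 9·7
1 = −9·199 + 28·64
1 = 28·860 − 121·199
1 = −121·2779 + 391·860
So 860·(391) ≡ 1 (mod 2779), giving 860⁻¹ ≡ 391.
x ≡ 860⁻¹·582 ≡ 391·582 ≡ 2463 (mod 2779).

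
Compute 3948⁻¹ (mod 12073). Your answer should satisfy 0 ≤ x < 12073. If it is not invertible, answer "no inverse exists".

1318

Apply the Euclidean algorithm to 12073 and 3948:
12073 = 3×3948 + 229
3948 = 17×229 + 55
229 = 4×55 + 9
55 = 6×9 + 1
9 = 9×1 + 0
gcd = 1, so the inverse exists. Back-substitute:
1 = 55 − 6·9
1 = −6·229 + 25·55
1 = 25·3948 − 431·229
1 = −431·12073 + 1318·3948
So 3948·1318 ≡ 1 (mod 12073).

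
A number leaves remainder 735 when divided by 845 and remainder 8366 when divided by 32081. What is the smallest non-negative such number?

Write x = 735 + 845·k. Then 845·k ≡ 8366 − 735 ≡ 7631 (mod 32081).
Need 845⁻¹ mod 32081. Extended Euclid on (32081, 845):
32081 = 37×845 + 816
845 = 1×816 + 29
816 = 28×29 + 4
29 = 7×4 + 1
4 = 4×1 + 0
Back-substitute:
1 = 29 − 7·4
1 = −7·816 + 197·29
1 = 197·845 − 204·816
1 = −204·32081 + 7745·845
845⁻¹ ≡ 7745 (mod 32081), so k ≡ 7745·7631 ≡ 8893 (mod 32081).
x = 735 + 845·8893 = 7515320.

7515320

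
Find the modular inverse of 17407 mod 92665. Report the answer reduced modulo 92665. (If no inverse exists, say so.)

gcd(92665, 17407) by repeated division:
92665 = 5·17407 + 5630
17407 = 3·5630 + 517
5630 = 10·517 + 460
517 = 1·460 + 57
460 = 8·57 + 4
57 = 14·4 + 1
4 = 4·1 + 0
Since gcd(17407, 92665) = 1, back-substitute to write 1 as a combination:
1 = 57 − 14·4
1 = −14·460 + 113·57
1 = 113·517 − 127·460
1 = −127·5630 + 1383·517
1 = 1383·17407 − 4276·5630
1 = −4276·92665 + 22763·17407
So 17407·22763 ≡ 1 (mod 92665).

22763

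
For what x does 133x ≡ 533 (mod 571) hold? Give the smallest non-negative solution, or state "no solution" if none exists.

326

First find gcd(133, 571):
571 = 4·133 + 39
133 = 3·39 + 16
39 = 2·16 + 7
16 = 2·7 + 2
7 = 3·2 + 1
2 = 2·1 + 0
gcd = 1, so a unique solution mod 571 exists.
Back-substitute for the Bézout coefficients:
1 = 7 − 3·2
1 = −3·16 + 7·7
1 = 7·39 − 17·16
1 = −17·133 + 58·39
1 = 58·571 − 249·133
So 133·(-249) ≡ 1 (mod 571), giving 133⁻¹ ≡ 322.
x ≡ 133⁻¹·533 ≡ 322·533 ≡ 326 (mod 571).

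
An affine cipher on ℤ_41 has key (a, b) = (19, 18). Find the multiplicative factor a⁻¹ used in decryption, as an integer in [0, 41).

Run Euclid on (41, 19):
41 = 2·19 + 3
19 = 6·3 + 1
3 = 3·1 + 0
The gcd is 1. Working backward:
1 = 19 − 6·3
1 = −6·41 + 13·19
So 19·13 ≡ 1 (mod 41).

13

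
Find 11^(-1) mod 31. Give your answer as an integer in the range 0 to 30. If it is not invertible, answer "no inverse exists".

Apply the Euclidean algorithm to 31 and 11:
31 = 2×11 + 9
11 = 1×9 + 2
9 = 4×2 + 1
2 = 2×1 + 0
gcd = 1, so the inverse exists. Back-substitute:
1 = 9 − 4·2
1 = −4·11 + 5·9
1 = 5·31 − 14·11
Hence 11⁻¹ ≡ -14 ≡ 17 (mod 31).

17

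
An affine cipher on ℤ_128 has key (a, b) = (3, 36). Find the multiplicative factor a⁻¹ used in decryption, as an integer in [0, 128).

Apply the Euclidean algorithm to 128 and 3:
128 = 42×3 + 2
3 = 1×2 + 1
2 = 2×1 + 0
Since gcd(3, 128) = 1, back-substitute to write 1 as a combination:
1 = 3 − 2
1 = −128 + 43·3
So 3·43 ≡ 1 (mod 128).

43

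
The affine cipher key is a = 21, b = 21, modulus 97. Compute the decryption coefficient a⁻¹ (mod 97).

37

Extended Euclidean algorithm:
97 = 4*21 + 13
21 = 1*13 + 8
13 = 1*8 + 5
8 = 1*5 + 3
5 = 1*3 + 2
3 = 1*2 + 1
2 = 2*1 + 0
gcd = 1, so the inverse exists. Back-substitute:
1 = 3 − 2
1 = −5 + 2·3
1 = 2·8 − 3·5
1 = −3·13 + 5·8
1 = 5·21 − 8·13
1 = −8·97 + 37·21
So 21·37 ≡ 1 (mod 97).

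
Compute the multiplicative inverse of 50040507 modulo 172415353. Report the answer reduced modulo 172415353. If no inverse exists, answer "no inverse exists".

no inverse exists

Euclidean algorithm on 172415353, 50040507:
172415353 = 3×50040507 + 22293832
50040507 = 2×22293832 + 5452843
22293832 = 4×5452843 + 482460
5452843 = 11×482460 + 145783
482460 = 3×145783 + 45111
145783 = 3×45111 + 10450
45111 = 4×10450 + 3311
10450 = 3×3311 + 517
3311 = 6×517 + 209
517 = 2×209 + 99
209 = 2×99 + 11
99 = 9×11 + 0
gcd(50040507, 172415353) = 11 ≠ 1, so 50040507 has no multiplicative inverse modulo 172415353.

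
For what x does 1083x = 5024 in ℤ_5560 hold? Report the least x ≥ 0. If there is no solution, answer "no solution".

First find gcd(1083, 5560):
5560 = 5*1083 + 145
1083 = 7*145 + 68
145 = 2*68 + 9
68 = 7*9 + 5
9 = 1*5 + 4
5 = 1*4 + 1
4 = 4*1 + 0
gcd = 1, so a unique solution mod 5560 exists.
Back-substitute for the Bézout coefficients:
1 = 5 − 4
1 = −9 + 2·5
1 = 2·68 − 15·9
1 = −15·145 + 32·68
1 = 32·1083 − 239·145
1 = −239·5560 + 1227·1083
So 1083·(1227) ≡ 1 (mod 5560), giving 1083⁻¹ ≡ 1227.
x ≡ 1083⁻¹·5024 ≡ 1227·5024 ≡ 3968 (mod 5560).

3968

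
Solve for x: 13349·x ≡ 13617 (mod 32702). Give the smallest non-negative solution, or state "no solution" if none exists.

First find gcd(13349, 32702):
32702 = 2×13349 + 6004
13349 = 2×6004 + 1341
6004 = 4×1341 + 640
1341 = 2×640 + 61
640 = 10×61 + 30
61 = 2×30 + 1
30 = 30×1 + 0
gcd = 1, so a unique solution mod 32702 exists.
Back-substitute for the Bézout coefficients:
1 = 61 − 2·30
1 = −2·640 + 21·61
1 = 21·1341 − 44·640
1 = −44·6004 + 197·1341
1 = 197·13349 − 438·6004
1 = −438·32702 + 1073·13349
So 13349·(1073) ≡ 1 (mod 32702), giving 13349⁻¹ ≡ 1073.
x ≡ 13349⁻¹·13617 ≡ 1073·13617 ≡ 25949 (mod 32702).

25949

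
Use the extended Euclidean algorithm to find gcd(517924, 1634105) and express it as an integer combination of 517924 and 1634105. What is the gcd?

11

Repeated division:
1634105 = 3*517924 + 80333
517924 = 6*80333 + 35926
80333 = 2*35926 + 8481
35926 = 4*8481 + 2002
8481 = 4*2002 + 473
2002 = 4*473 + 110
473 = 4*110 + 33
110 = 3*33 + 11
33 = 3*11 + 0
gcd(517924, 1634105) = 11.
Working backward:
11 = 110 − 3·33
11 = −3·473 + 13·110
11 = 13·2002 − 55·473
11 = −55·8481 + 233·2002
11 = 233·35926 − 987·8481
11 = −987·80333 + 2207·35926
11 = 2207·517924 − 14229·80333
11 = −14229·1634105 + 44894·517924
So 11 = (-14229)·1634105 + (44894)·517924.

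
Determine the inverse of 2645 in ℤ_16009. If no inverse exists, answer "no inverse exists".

4031

gcd(16009, 2645) by repeated division:
16009 = 6*2645 + 139
2645 = 19*139 + 4
139 = 34*4 + 3
4 = 1*3 + 1
3 = 3*1 + 0
The gcd is 1. Working backward:
1 = 4 − 3
1 = −139 + 35·4
1 = 35·2645 − 666·139
1 = −666·16009 + 4031·2645
So 2645·4031 ≡ 1 (mod 16009).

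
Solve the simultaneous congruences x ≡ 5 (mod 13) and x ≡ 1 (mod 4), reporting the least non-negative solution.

Write x = 5 + 13·k. Then 13·k ≡ 1 − 5 ≡ 0 (mod 4).
Need 13⁻¹ mod 4. Extended Euclid on (4, 1):
4 = 4×1 + 0
13⁻¹ ≡ 1 (mod 4), so k ≡ 1·0 ≡ 0 (mod 4).
x = 5 + 13·0 = 5.

5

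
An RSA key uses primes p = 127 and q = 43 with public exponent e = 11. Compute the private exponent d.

φ(n) = (p−1)(q−1) = 126·42 = 5292.
Need d with 11·d ≡ 1 (mod 5292). Apply the extended Euclidean algorithm:
5292 = 481×11 + 1
11 = 11×1 + 0
Back-substitute:
1 = 5292 − 481·11
So 11·(-481) ≡ 1 (mod 5292), hence d ≡ -481 ≡ 4811 (mod 5292).

4811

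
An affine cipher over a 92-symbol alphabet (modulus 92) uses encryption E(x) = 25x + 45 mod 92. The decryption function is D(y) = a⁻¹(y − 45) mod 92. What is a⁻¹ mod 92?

gcd(92, 25) by repeated division:
92 = 3×25 + 17
25 = 1×17 + 8
17 = 2×8 + 1
8 = 8×1 + 0
gcd = 1, so the inverse exists. Back-substitute:
1 = 17 − 2·8
1 = −2·25 + 3·17
1 = 3·92 − 11·25
So 25·(-11) ≡ 1 (mod 92), and -11 ≡ 81 (mod 92).

81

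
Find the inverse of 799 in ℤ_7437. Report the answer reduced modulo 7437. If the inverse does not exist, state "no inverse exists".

gcd(7437, 799) by repeated division:
7437 = 9·799 + 246
799 = 3·246 + 61
246 = 4·61 + 2
61 = 30·2 + 1
2 = 2·1 + 0
Since gcd(799, 7437) = 1, back-substitute to write 1 as a combination:
1 = 61 − 30·2
1 = −30·246 + 121·61
1 = 121·799 − 393·246
1 = −393·7437 + 3658·799
So 799·3658 ≡ 1 (mod 7437).

3658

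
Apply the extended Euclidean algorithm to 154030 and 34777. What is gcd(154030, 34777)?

Apply Euclid's algorithm to 154030 and 34777:
154030 = 4×34777 + 14922
34777 = 2×14922 + 4933
14922 = 3×4933 + 123
4933 = 40×123 + 13
123 = 9×13 + 6
13 = 2×6 + 1
6 = 6×1 + 0
gcd(154030, 34777) = 1.
Working backward:
1 = 13 − 2·6
1 = −2·123 + 19·13
1 = 19·4933 − 762·123
1 = −762·14922 + 2305·4933
1 = 2305·34777 − 5372·14922
1 = −5372·154030 + 23793·34777
So 1 = (-5372)·154030 + (23793)·34777.

1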